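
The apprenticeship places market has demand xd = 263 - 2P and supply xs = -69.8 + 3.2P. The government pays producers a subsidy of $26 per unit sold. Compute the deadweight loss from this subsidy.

Deadweight loss = $416

Pre-subsidy: 263 - 2P = -69.8 + 3.2P gives P* = 64, x* = 135.
With the subsidy, sellers receive Ps = Pb + 26 for each unit, where Pb is the price buyers pay.
Supply in terms of Pb becomes xs = -69.8 + 3.2(Pb + 26) = 13.4 + 3.2Pb. Setting this equal to demand: 263 - 2Pb = 13.4 + 3.2Pb, so Pb = 48.
Sellers receive Ps = 48 + 26 = 74; x' = 263 − 2·48 = 167.
The subsidy expands output by 167 − 135 = 32 past the efficient level; on those units the gap between marginal cost and willingness to pay runs from 0 up to 26.
DWL = ½ × 26 × 32 = 416.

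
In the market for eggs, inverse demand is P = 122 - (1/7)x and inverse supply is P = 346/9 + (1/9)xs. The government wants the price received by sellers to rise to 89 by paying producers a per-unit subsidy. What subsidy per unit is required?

At a seller price of 89, quantity supplied is -346 + 9·89 = 455.
Buyers absorb 455 only when they pay Pb = 122 − (1/7)·455 = 57.
s = Ps − Pb = 89 − 57 = 32.

Required subsidy s = 32 per unit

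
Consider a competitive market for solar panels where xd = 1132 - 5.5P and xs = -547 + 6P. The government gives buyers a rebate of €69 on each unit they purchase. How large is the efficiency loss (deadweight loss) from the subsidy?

Pre-subsidy: 1132 - 5.5P = -547 + 6P gives P* = 146, x* = 329.
With the rebate, buyers effectively pay Pb = Ps − 69, where Ps is the price sellers receive.
Demand in terms of Ps becomes xd = 1132 − 5.5(Ps − 69) = 1511.5 - 5.5Ps. Setting this equal to supply: 1511.5 - 5.5Ps = -547 + 6Ps, so Ps = 179.
Buyers pay Pb = 179 − 69 = 110; x' = -547 + 6·179 = 527.
The subsidy expands output by 527 − 329 = 198 past the efficient level; on those units the gap between marginal cost and willingness to pay runs from 0 up to 69.
DWL = ½ × 69 × 198 = 6831.

Deadweight loss = €6831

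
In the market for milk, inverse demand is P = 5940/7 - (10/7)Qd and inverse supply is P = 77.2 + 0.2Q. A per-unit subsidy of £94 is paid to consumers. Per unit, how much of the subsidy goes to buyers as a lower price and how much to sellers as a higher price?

Pre-subsidy: 5940/7 - (10/7)Q = 77.2 + 0.2Q gives Q* = 26998/57 and P* = 9800/57.
With the rebate, buyers effectively pay Pb = Ps − 94, where Ps is the price sellers receive.
On the curves, Pb = 5940/7 - (10/7)Q and Ps = 77.2 + 0.2Q; the wedge Ps − Pb = 94 gives 77.2 + 0.2Q − (5940/7 - (10/7)Q) = 94, so Q' = 10096/19.
Then Pb = 5940/7 − (10/7)·(10096/19) = 1700/19 and Ps = 77.2 + 0.2·(10096/19) = 3486/19.
Buyers' price falls by P* − Pb = 9800/57 − 1700/19 = 4700/57; sellers' price rises by Ps − P* = 3486/19 − 9800/57 = 658/57.

Buyers gain 4700/57 per unit; sellers gain 658/57 per unit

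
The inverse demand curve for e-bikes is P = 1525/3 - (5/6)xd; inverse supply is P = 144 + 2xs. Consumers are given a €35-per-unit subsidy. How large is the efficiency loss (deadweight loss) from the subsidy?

Deadweight loss = 3675/17

Pre-subsidy: 1525/3 - (5/6)x = 144 + 2x gives x* = 2186/17 and P* = 6820/17.
With the rebate, buyers effectively pay Pb = Ps − 35, where Ps is the price sellers receive.
On the curves, Pb = 1525/3 - (5/6)x and Ps = 144 + 2x; the wedge Ps − Pb = 35 gives 144 + 2x − (1525/3 - (5/6)x) = 35, so x' = 2396/17.
Then Pb = 1525/3 − (5/6)·(2396/17) = 6645/17 and Ps = 144 + 2·(2396/17) = 7240/17.
The subsidy expands output by 2396/17 − 2186/17 = 210/17 past the efficient level; on those units the gap between marginal cost and willingness to pay runs from 0 up to 35.
DWL = ½ × 35 × 210/17 = 3675/17.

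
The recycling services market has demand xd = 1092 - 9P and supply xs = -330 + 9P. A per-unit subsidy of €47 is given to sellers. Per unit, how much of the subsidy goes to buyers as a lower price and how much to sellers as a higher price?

Pre-subsidy: 1092 - 9P = -330 + 9P gives P* = 79, x* = 381.
With the subsidy, sellers receive Ps = Pb + 47 for each unit, where Pb is the price buyers pay.
Supply in terms of Pb becomes xs = -330 + 9(Pb + 47) = 93 + 9Pb. Setting this equal to demand: 1092 - 9Pb = 93 + 9Pb, so Pb = 55.5.
Sellers receive Ps = 55.5 + 47 = 102.5; x' = 1092 − 9·55.5 = 592.5.
Buyers' price falls by P* − Pb = 79 − 55.5 = 23.5; sellers' price rises by Ps − P* = 102.5 − 79 = 23.5.

Buyers gain €23.5 per unit; sellers gain €23.5 per unit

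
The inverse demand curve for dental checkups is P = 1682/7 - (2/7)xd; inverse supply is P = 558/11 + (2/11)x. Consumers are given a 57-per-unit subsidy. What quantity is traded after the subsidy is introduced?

Pre-subsidy: 1682/7 - (2/7)x = 558/11 + (2/11)x gives x* = 3649/9 and P* = 1120/9.
With the rebate, buyers effectively pay Pb = Ps − 57, where Ps is the price sellers receive.
On the curves, Pb = 1682/7 - (2/7)x and Ps = 558/11 + (2/11)x; the wedge Ps − Pb = 57 gives 558/11 + (2/11)x − (1682/7 - (2/7)x) = 57, so x' = 18985/36.
Then Pb = 1682/7 − (2/7)·(18985/36) = 1613/18 and Ps = 558/11 + (2/11)·(18985/36) = 2639/18.

x' = 18985/36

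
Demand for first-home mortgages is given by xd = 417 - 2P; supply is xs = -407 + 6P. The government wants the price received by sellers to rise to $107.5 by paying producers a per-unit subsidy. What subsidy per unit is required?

At a seller price of 107.5, quantity supplied is -407 + 6·107.5 = 238.
Buyers absorb 238 only when they pay Pb with 417 − 2·Pb = 238, i.e. Pb = 89.5.
s = Ps − Pb = 107.5 − 89.5 = 18.

Required subsidy s = $18 per unit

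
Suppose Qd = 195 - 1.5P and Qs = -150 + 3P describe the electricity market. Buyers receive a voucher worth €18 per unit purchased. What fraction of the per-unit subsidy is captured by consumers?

Pre-subsidy: 195 - 1.5P = -150 + 3P gives P* = 230/3, Q* = 80.
With the rebate, buyers effectively pay Pb = Ps − 18, where Ps is the price sellers receive.
Demand in terms of Ps becomes Qd = 195 − 1.5(Ps − 18) = 222 - 1.5Ps. Setting this equal to supply: 222 - 1.5Ps = -150 + 3Ps, so Ps = 248/3.
Buyers pay Pb = 248/3 − 18 = 194/3; Q' = -150 + 3·(248/3) = 98.
Buyers' price falls by P* − Pb = 230/3 − 194/3 = 12; sellers' price rises by Ps − P* = 248/3 − 230/3 = 6.
So consumers capture 12/18 = 2/3 of each unit of subsidy.

Consumer share = 2/3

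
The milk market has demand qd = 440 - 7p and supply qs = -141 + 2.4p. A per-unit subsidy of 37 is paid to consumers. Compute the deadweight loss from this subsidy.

Deadweight loss = 57498/47

Pre-subsidy: 440 - 7p = -141 + 2.4p gives p* = 2905/47, q* = 345/47.
With the rebate, buyers effectively pay pb = ps − 37, where ps is the price sellers receive.
Demand in terms of ps becomes qd = 440 − 7(ps − 37) = 699 - 7ps. Setting this equal to supply: 699 - 7ps = -141 + 2.4ps, so ps = 4200/47.
Buyers pay pb = 4200/47 − 37 = 2461/47; q' = -141 + 2.4·(4200/47) = 3453/47.
The subsidy expands output by 3453/47 − 345/47 = 3108/47 past the efficient level; on those units the gap between marginal cost and willingness to pay runs from 0 up to 37.
DWL = ½ × 37 × 3108/47 = 57498/47.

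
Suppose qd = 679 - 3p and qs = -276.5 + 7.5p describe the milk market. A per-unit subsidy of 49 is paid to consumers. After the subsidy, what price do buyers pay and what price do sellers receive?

Buyers pay 56; sellers receive 105

Pre-subsidy: 679 - 3p = -276.5 + 7.5p gives p* = 91, q* = 406.
With the rebate, buyers effectively pay pb = ps − 49, where ps is the price sellers receive.
Demand in terms of ps becomes qd = 679 − 3(ps − 49) = 826 - 3ps. Setting this equal to supply: 826 - 3ps = -276.5 + 7.5ps, so ps = 105.
Buyers pay pb = 105 − 49 = 56; q' = -276.5 + 7.5·105 = 511.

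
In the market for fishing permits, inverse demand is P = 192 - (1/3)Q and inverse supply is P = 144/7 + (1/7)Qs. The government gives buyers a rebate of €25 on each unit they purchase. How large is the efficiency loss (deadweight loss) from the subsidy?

Deadweight loss = €656.25

Pre-subsidy: 192 - (1/3)Q = 144/7 + (1/7)Q gives Q* = 360 and P* = 72.
With the rebate, buyers effectively pay Pb = Ps − 25, where Ps is the price sellers receive.
On the curves, Pb = 192 - (1/3)Q and Ps = 144/7 + (1/7)Q; the wedge Ps − Pb = 25 gives 144/7 + (1/7)Q − (192 - (1/3)Q) = 25, so Q' = 412.5.
Then Pb = 192 − (1/3)·412.5 = 54.5 and Ps = 144/7 + (1/7)·412.5 = 79.5.
The subsidy expands output by 412.5 − 360 = 52.5 past the efficient level; on those units the gap between marginal cost and willingness to pay runs from 0 up to 25.
DWL = ½ × 25 × 52.5 = 656.25.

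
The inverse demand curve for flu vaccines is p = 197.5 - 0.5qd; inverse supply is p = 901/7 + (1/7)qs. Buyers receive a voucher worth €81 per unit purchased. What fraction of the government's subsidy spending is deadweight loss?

Pre-subsidy: 197.5 - 0.5q = 901/7 + (1/7)q gives q* = 107 and p* = 144.
With the rebate, buyers effectively pay pb = ps − 81, where ps is the price sellers receive.
On the curves, pb = 197.5 - 0.5q and ps = 901/7 + (1/7)q; the wedge ps − pb = 81 gives 901/7 + (1/7)q − (197.5 - 0.5q) = 81, so q' = 233.
Then pb = 197.5 − 0.5·233 = 81 and ps = 901/7 + (1/7)·233 = 162.
ΔCS = ½(107 + 233)(144 − 81) = 10710; ΔPS = ½(107 + 233)(162 − 144) = 3060.
Government spending = 81 × 233 = 18873.
DWL = ½ × 81 × (233 − 107) = 5103; fraction = 5103 / 18873 = 63/233.

DWL / government spending = 63/233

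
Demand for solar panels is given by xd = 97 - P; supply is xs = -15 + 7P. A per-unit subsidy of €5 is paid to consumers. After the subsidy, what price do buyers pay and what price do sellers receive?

Pre-subsidy: 97 - P = -15 + 7P gives P* = 14, x* = 83.
With the rebate, buyers effectively pay Pb = Ps − 5, where Ps is the price sellers receive.
Demand in terms of Ps becomes xd = 97 − 1(Ps − 5) = 102 - Ps. Setting this equal to supply: 102 - Ps = -15 + 7Ps, so Ps = 14.625.
Buyers pay Pb = 14.625 − 5 = 9.625; x' = -15 + 7·14.625 = 87.375.

Buyers pay €9.625; sellers receive €14.625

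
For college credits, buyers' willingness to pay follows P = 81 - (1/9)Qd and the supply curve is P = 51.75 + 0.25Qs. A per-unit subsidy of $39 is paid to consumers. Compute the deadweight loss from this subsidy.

Deadweight loss = $2106

Pre-subsidy: 81 - (1/9)Q = 51.75 + 0.25Q gives Q* = 81 and P* = 72.
With the rebate, buyers effectively pay Pb = Ps − 39, where Ps is the price sellers receive.
On the curves, Pb = 81 - (1/9)Q and Ps = 51.75 + 0.25Q; the wedge Ps − Pb = 39 gives 51.75 + 0.25Q − (81 - (1/9)Q) = 39, so Q' = 189.
Then Pb = 81 − (1/9)·189 = 60 and Ps = 51.75 + 0.25·189 = 99.
The subsidy expands output by 189 − 81 = 108 past the efficient level; on those units the gap between marginal cost and willingness to pay runs from 0 up to 39.
DWL = ½ × 39 × 108 = 2106.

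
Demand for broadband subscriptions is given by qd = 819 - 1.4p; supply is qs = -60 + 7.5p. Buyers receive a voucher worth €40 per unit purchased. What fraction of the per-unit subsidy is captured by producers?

Producer share = 14/89

Pre-subsidy: 819 - 1.4p = -60 + 7.5p gives p* = 8790/89, q* = 60585/89.
With the rebate, buyers effectively pay pb = ps − 40, where ps is the price sellers receive.
Demand in terms of ps becomes qd = 819 − 1.4(ps − 40) = 875 - 1.4ps. Setting this equal to supply: 875 - 1.4ps = -60 + 7.5ps, so ps = 9350/89.
Buyers pay pb = 9350/89 − 40 = 5790/89; q' = -60 + 7.5·(9350/89) = 64785/89.
Buyers' price falls by p* − pb = 8790/89 − 5790/89 = 3000/89; sellers' price rises by ps − p* = 9350/89 − 8790/89 = 560/89.
So producers capture (560/89)/40 = 14/89 of each unit of subsidy.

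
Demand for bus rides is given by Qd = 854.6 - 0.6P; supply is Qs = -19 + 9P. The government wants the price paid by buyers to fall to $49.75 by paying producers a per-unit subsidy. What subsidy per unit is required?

At a buyer price of 49.75, quantity demanded is 854.6 − 0.6·49.75 = 824.75.
Sellers supply 824.75 only when they receive Ps with -19 + 9·Ps = 824.75, i.e. Ps = 93.75.
s = Ps − Pb = 93.75 − 49.75 = 44.

Required subsidy s = $44 per unit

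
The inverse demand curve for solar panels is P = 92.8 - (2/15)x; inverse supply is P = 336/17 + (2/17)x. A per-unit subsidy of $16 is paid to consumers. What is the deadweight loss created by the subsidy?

Deadweight loss = $510

Pre-subsidy: 92.8 - (2/15)x = 336/17 + (2/17)x gives x* = 291 and P* = 54.
With the rebate, buyers effectively pay Pb = Ps − 16, where Ps is the price sellers receive.
On the curves, Pb = 92.8 - (2/15)x and Ps = 336/17 + (2/17)x; the wedge Ps − Pb = 16 gives 336/17 + (2/17)x − (92.8 - (2/15)x) = 16, so x' = 354.75.
Then Pb = 92.8 − (2/15)·354.75 = 45.5 and Ps = 336/17 + (2/17)·354.75 = 61.5.
The subsidy expands output by 354.75 − 291 = 63.75 past the efficient level; on those units the gap between marginal cost and willingness to pay runs from 0 up to 16.
DWL = ½ × 16 × 63.75 = 510.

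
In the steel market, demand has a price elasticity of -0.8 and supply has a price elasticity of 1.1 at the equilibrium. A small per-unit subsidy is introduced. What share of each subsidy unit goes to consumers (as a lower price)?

Consumer share = 11/19

For a small subsidy around the equilibrium, the benefit split depends on the relative slopes, which at a point are proportional to the elasticities.
Buyer share = εs/(εs + |εd|) = 1.1/(1.1 + 0.8) = 11/19; seller share = |εd|/(εs + |εd|) = 8/19.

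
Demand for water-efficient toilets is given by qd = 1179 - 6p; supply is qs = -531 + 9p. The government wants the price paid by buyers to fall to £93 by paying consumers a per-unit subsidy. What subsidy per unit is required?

Required subsidy s = £35 per unit

At a buyer price of 93, quantity demanded is 1179 − 6·93 = 621.
Sellers supply 621 only when they receive ps with -531 + 9·ps = 621, i.e. ps = 128.
s = ps − pb = 128 − 93 = 35.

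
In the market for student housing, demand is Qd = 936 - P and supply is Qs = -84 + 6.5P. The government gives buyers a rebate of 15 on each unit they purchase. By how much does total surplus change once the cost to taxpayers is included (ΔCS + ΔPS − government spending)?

Pre-subsidy: 936 - P = -84 + 6.5P gives P* = 136, Q* = 800.
With the rebate, buyers effectively pay Pb = Ps − 15, where Ps is the price sellers receive.
Demand in terms of Ps becomes Qd = 936 − 1(Ps − 15) = 951 - Ps. Setting this equal to supply: 951 - Ps = -84 + 6.5Ps, so Ps = 138.
Buyers pay Pb = 138 − 15 = 123; Q' = -84 + 6.5·138 = 813.
ΔCS = ½(800 + 813)(136 − 123) = 10484.5; ΔPS = ½(800 + 813)(138 − 136) = 1613.
Government spending = 15 × 813 = 12195.
Net change = 10484.5 + 1613 − 12195 = -97.5. The loss equals the DWL triangle ½·15·13.

Net change in total surplus = -97.5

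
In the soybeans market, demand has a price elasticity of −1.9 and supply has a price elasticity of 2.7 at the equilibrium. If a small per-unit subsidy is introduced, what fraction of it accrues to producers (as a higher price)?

For a small subsidy around the equilibrium, the benefit split depends on the relative slopes, which at a point are proportional to the elasticities.
Buyer share = εs/(εs + |εd|) = 2.7/(2.7 + 1.9) = 27/46; seller share = |εd|/(εs + |εd|) = 19/46.
So producers capture 19/46 of the subsidy.

Producer share = 19/46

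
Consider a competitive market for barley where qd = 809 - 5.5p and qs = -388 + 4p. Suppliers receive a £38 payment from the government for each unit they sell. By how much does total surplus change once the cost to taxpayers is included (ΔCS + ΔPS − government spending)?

Pre-subsidy: 809 - 5.5p = -388 + 4p gives p* = 126, q* = 116.
With the subsidy, sellers receive ps = pb + 38 for each unit, where pb is the price buyers pay.
Supply in terms of pb becomes qs = -388 + 4(pb + 38) = -236 + 4pb. Setting this equal to demand: 809 - 5.5pb = -236 + 4pb, so pb = 110.
Sellers receive ps = 110 + 38 = 148; q' = 809 − 5.5·110 = 204.
ΔCS = ½(116 + 204)(126 − 110) = 2560; ΔPS = ½(116 + 204)(148 − 126) = 3520.
Government spending = 38 × 204 = 7752.
Net change = 2560 + 3520 − 7752 = -1672. The loss equals the DWL triangle ½·38·88.

Net change in total surplus = -£1672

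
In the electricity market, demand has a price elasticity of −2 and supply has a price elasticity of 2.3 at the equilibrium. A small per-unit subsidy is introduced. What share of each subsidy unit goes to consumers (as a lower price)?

For a small subsidy around the equilibrium, the benefit split depends on the relative slopes, which at a point are proportional to the elasticities.
Buyer share = εs/(εs + |εd|) = 2.3/(2.3 + 2) = 23/43; seller share = |εd|/(εs + |εd|) = 20/43.

Consumer share = 23/43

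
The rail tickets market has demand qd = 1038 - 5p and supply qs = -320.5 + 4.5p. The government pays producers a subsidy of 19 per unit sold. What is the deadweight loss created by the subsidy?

Pre-subsidy: 1038 - 5p = -320.5 + 4.5p gives p* = 143, q* = 323.
With the subsidy, sellers receive ps = pb + 19 for each unit, where pb is the price buyers pay.
Supply in terms of pb becomes qs = -320.5 + 4.5(pb + 19) = -235 + 4.5pb. Setting this equal to demand: 1038 - 5pb = -235 + 4.5pb, so pb = 134.
Sellers receive ps = 134 + 19 = 153; q' = 1038 − 5·134 = 368.
The subsidy expands output by 368 − 323 = 45 past the efficient level; on those units the gap between marginal cost and willingness to pay runs from 0 up to 19.
DWL = ½ × 19 × 45 = 427.5.

Deadweight loss = 427.5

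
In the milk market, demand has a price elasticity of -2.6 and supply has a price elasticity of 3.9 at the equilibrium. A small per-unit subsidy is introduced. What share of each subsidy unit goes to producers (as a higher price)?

Producer share = 0.4

For a small subsidy around the equilibrium, the benefit split depends on the relative slopes, which at a point are proportional to the elasticities.
Buyer share = εs/(εs + |εd|) = 3.9/(3.9 + 2.6) = 0.6; seller share = |εd|/(εs + |εd|) = 0.4.
So producers capture 0.4 of the subsidy.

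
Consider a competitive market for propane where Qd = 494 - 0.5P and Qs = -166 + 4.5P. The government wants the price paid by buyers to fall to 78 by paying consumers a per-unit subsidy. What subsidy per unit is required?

Required subsidy s = 60 per unit

At a buyer price of 78, quantity demanded is 494 − 0.5·78 = 455.
Sellers supply 455 only when they receive Ps with -166 + 4.5·Ps = 455, i.e. Ps = 138.
s = Ps − Pb = 138 − 78 = 60.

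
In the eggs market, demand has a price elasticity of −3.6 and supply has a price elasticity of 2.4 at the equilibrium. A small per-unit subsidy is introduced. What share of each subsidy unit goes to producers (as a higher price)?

Producer share = 0.6

For a small subsidy around the equilibrium, the benefit split depends on the relative slopes, which at a point are proportional to the elasticities.
Buyer share = εs/(εs + |εd|) = 2.4/(2.4 + 3.6) = 0.4; seller share = |εd|/(εs + |εd|) = 0.6.
So producers capture 0.6 of the subsidy.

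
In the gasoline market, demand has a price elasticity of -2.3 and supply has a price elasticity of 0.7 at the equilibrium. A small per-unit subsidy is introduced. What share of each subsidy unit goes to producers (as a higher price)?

For a small subsidy around the equilibrium, the benefit split depends on the relative slopes, which at a point are proportional to the elasticities.
Buyer share = εs/(εs + |εd|) = 0.7/(0.7 + 2.3) = 7/30; seller share = |εd|/(εs + |εd|) = 23/30.
So producers capture 23/30 of the subsidy.

Producer share = 23/30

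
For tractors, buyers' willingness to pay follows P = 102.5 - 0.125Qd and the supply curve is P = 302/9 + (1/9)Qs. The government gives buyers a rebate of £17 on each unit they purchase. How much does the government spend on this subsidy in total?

Pre-subsidy: 102.5 - 0.125Q = 302/9 + (1/9)Q gives Q* = 292 and P* = 66.
With the rebate, buyers effectively pay Pb = Ps − 17, where Ps is the price sellers receive.
On the curves, Pb = 102.5 - 0.125Q and Ps = 302/9 + (1/9)Q; the wedge Ps − Pb = 17 gives 302/9 + (1/9)Q − (102.5 - 0.125Q) = 17, so Q' = 364.
Then Pb = 102.5 − 0.125·364 = 57 and Ps = 302/9 + (1/9)·364 = 74.
Government outlay = subsidy × quantity = 17 × 364 = 6188.

Government cost = £6188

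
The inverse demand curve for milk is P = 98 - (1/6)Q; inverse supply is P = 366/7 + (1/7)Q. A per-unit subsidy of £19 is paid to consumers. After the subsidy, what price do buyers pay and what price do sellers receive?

Pre-subsidy: 98 - (1/6)Q = 366/7 + (1/7)Q gives Q* = 1920/13 and P* = 954/13.
With the rebate, buyers effectively pay Pb = Ps − 19, where Ps is the price sellers receive.
On the curves, Pb = 98 - (1/6)Q and Ps = 366/7 + (1/7)Q; the wedge Ps − Pb = 19 gives 366/7 + (1/7)Q − (98 - (1/6)Q) = 19, so Q' = 2718/13.
Then Pb = 98 − (1/6)·(2718/13) = 821/13 and Ps = 366/7 + (1/7)·(2718/13) = 1068/13.

Buyers pay 821/13; sellers receive 1068/13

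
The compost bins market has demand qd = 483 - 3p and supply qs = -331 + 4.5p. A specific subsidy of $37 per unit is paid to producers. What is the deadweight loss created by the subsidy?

Deadweight loss = $1232.1

Pre-subsidy: 483 - 3p = -331 + 4.5p gives p* = 1628/15, q* = 157.4.
With the subsidy, sellers receive ps = pb + 37 for each unit, where pb is the price buyers pay.
Supply in terms of pb becomes qs = -331 + 4.5(pb + 37) = -164.5 + 4.5pb. Setting this equal to demand: 483 - 3pb = -164.5 + 4.5pb, so pb = 259/3.
Sellers receive ps = 259/3 + 37 = 370/3; q' = 483 − 3·(259/3) = 224.
The subsidy expands output by 224 − 157.4 = 66.6 past the efficient level; on those units the gap between marginal cost and willingness to pay runs from 0 up to 37.
DWL = ½ × 37 × 66.6 = 1232.1.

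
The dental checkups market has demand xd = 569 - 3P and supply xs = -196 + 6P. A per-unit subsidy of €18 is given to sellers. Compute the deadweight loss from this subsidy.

Deadweight loss = €324

Pre-subsidy: 569 - 3P = -196 + 6P gives P* = 85, x* = 314.
With the subsidy, sellers receive Ps = Pb + 18 for each unit, where Pb is the price buyers pay.
Supply in terms of Pb becomes xs = -196 + 6(Pb + 18) = -88 + 6Pb. Setting this equal to demand: 569 - 3Pb = -88 + 6Pb, so Pb = 73.
Sellers receive Ps = 73 + 18 = 91; x' = 569 − 3·73 = 350.
The subsidy expands output by 350 − 314 = 36 past the efficient level; on those units the gap between marginal cost and willingness to pay runs from 0 up to 18.
DWL = ½ × 18 × 36 = 324.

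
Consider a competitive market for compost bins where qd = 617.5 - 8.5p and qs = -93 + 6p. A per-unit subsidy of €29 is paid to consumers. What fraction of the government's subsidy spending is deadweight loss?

DWL / government spending = 17/101

Pre-subsidy: 617.5 - 8.5p = -93 + 6p gives p* = 49, q* = 201.
With the rebate, buyers effectively pay pb = ps − 29, where ps is the price sellers receive.
Demand in terms of ps becomes qd = 617.5 − 8.5(ps − 29) = 864 - 8.5ps. Setting this equal to supply: 864 - 8.5ps = -93 + 6ps, so ps = 66.
Buyers pay pb = 66 − 29 = 37; q' = -93 + 6·66 = 303.
ΔCS = ½(201 + 303)(49 − 37) = 3024; ΔPS = ½(201 + 303)(66 − 49) = 4284.
Government spending = 29 × 303 = 8787.
DWL = ½ × 29 × (303 − 201) = 1479; fraction = 1479 / 8787 = 17/101.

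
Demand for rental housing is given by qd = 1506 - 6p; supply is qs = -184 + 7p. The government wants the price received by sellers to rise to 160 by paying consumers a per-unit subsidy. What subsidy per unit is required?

Required subsidy s = 65 per unit

At a seller price of 160, quantity supplied is -184 + 7·160 = 936.
Buyers absorb 936 only when they pay pb with 1506 − 6·pb = 936, i.e. pb = 95.
s = ps − pb = 160 − 95 = 65.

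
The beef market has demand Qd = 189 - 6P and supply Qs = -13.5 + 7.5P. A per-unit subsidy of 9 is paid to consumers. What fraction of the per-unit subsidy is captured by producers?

Producer share = 4/9

Pre-subsidy: 189 - 6P = -13.5 + 7.5P gives P* = 15, Q* = 99.
With the rebate, buyers effectively pay Pb = Ps − 9, where Ps is the price sellers receive.
Demand in terms of Ps becomes Qd = 189 − 6(Ps − 9) = 243 - 6Ps. Setting this equal to supply: 243 - 6Ps = -13.5 + 7.5Ps, so Ps = 19.
Buyers pay Pb = 19 − 9 = 10; Q' = -13.5 + 7.5·19 = 129.
Buyers' price falls by P* − Pb = 15 − 10 = 5; sellers' price rises by Ps − P* = 19 − 15 = 4.
So producers capture 4/9 = 4/9 of each unit of subsidy.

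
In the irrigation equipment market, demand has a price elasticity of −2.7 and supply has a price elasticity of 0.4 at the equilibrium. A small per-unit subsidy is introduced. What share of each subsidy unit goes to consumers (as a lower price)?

For a small subsidy around the equilibrium, the benefit split depends on the relative slopes, which at a point are proportional to the elasticities.
Buyer share = εs/(εs + |εd|) = 0.4/(0.4 + 2.7) = 4/31; seller share = |εd|/(εs + |εd|) = 27/31.

Consumer share = 4/31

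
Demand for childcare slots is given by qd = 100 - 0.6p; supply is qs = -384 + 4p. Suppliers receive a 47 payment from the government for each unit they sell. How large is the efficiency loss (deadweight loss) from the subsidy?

Deadweight loss = 13254/23

Pre-subsidy: 100 - 0.6p = -384 + 4p gives p* = 2420/23, q* = 848/23.
With the subsidy, sellers receive ps = pb + 47 for each unit, where pb is the price buyers pay.
Supply in terms of pb becomes qs = -384 + 4(pb + 47) = -196 + 4pb. Setting this equal to demand: 100 - 0.6pb = -196 + 4pb, so pb = 1480/23.
Sellers receive ps = 1480/23 + 47 = 2561/23; q' = 100 − 0.6·(1480/23) = 1412/23.
The subsidy expands output by 1412/23 − 848/23 = 564/23 past the efficient level; on those units the gap between marginal cost and willingness to pay runs from 0 up to 47.
DWL = ½ × 47 × 564/23 = 13254/23.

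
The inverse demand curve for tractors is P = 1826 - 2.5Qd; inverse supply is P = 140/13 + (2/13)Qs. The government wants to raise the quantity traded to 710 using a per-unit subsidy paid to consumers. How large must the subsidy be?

Required subsidy s = 69 per unit

At Q = 710, from the demand curve buyers pay Pb = 1826 − 2.5·710 = 51; from the supply curve sellers need Ps = 140/13 + (2/13)·710 = 120.
The subsidy must fill the gap: s = Ps − Pb = 120 − 51 = 69.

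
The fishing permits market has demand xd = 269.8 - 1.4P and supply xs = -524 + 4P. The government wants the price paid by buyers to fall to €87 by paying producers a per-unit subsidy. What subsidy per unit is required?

At a buyer price of 87, quantity demanded is 269.8 − 1.4·87 = 148.
Sellers supply 148 only when they receive Ps with -524 + 4·Ps = 148, i.e. Ps = 168.
s = Ps − Pb = 168 − 87 = 81.

Required subsidy s = €81 per unit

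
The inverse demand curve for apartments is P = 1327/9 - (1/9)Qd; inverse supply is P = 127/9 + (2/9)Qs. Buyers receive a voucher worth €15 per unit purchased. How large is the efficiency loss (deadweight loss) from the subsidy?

Pre-subsidy: 1327/9 - (1/9)Q = 127/9 + (2/9)Q gives Q* = 400 and P* = 103.
With the rebate, buyers effectively pay Pb = Ps − 15, where Ps is the price sellers receive.
On the curves, Pb = 1327/9 - (1/9)Q and Ps = 127/9 + (2/9)Q; the wedge Ps − Pb = 15 gives 127/9 + (2/9)Q − (1327/9 - (1/9)Q) = 15, so Q' = 445.
Then Pb = 1327/9 − (1/9)·445 = 98 and Ps = 127/9 + (2/9)·445 = 113.
The subsidy expands output by 445 − 400 = 45 past the efficient level; on those units the gap between marginal cost and willingness to pay runs from 0 up to 15.
DWL = ½ × 15 × 45 = 337.5.

Deadweight loss = €337.5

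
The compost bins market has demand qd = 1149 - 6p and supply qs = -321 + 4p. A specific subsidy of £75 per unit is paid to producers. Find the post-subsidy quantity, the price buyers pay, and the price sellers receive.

Pre-subsidy: 1149 - 6p = -321 + 4p gives p* = 147, q* = 267.
With the subsidy, sellers receive ps = pb + 75 for each unit, where pb is the price buyers pay.
Supply in terms of pb becomes qs = -321 + 4(pb + 75) = -21 + 4pb. Setting this equal to demand: 1149 - 6pb = -21 + 4pb, so pb = 117.
Sellers receive ps = 117 + 75 = 192; q' = 1149 − 6·117 = 447.

q' = 447; buyers pay £117; sellers receive £192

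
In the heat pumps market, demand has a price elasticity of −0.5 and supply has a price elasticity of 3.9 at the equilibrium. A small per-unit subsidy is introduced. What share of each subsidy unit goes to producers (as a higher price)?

For a small subsidy around the equilibrium, the benefit split depends on the relative slopes, which at a point are proportional to the elasticities.
Buyer share = εs/(εs + |εd|) = 3.9/(3.9 + 0.5) = 39/44; seller share = |εd|/(εs + |εd|) = 5/44.
So producers capture 5/44 of the subsidy.

Producer share = 5/44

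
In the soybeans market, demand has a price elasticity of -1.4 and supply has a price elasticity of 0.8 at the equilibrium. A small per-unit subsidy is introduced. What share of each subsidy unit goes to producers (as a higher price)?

Producer share = 7/11

For a small subsidy around the equilibrium, the benefit split depends on the relative slopes, which at a point are proportional to the elasticities.
Buyer share = εs/(εs + |εd|) = 0.8/(0.8 + 1.4) = 4/11; seller share = |εd|/(εs + |εd|) = 7/11.
So producers capture 7/11 of the subsidy.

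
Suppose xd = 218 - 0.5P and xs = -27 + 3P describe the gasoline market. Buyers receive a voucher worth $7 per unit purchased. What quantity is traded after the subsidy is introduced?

x' = 186

Pre-subsidy: 218 - 0.5P = -27 + 3P gives P* = 70, x* = 183.
With the rebate, buyers effectively pay Pb = Ps − 7, where Ps is the price sellers receive.
Demand in terms of Ps becomes xd = 218 − 0.5(Ps − 7) = 221.5 - 0.5Ps. Setting this equal to supply: 221.5 - 0.5Ps = -27 + 3Ps, so Ps = 71.
Buyers pay Pb = 71 − 7 = 64; x' = -27 + 3·71 = 186.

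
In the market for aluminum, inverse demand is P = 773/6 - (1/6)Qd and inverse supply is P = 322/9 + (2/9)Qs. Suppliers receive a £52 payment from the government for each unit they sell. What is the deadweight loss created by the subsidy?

Pre-subsidy: 773/6 - (1/6)Q = 322/9 + (2/9)Q gives Q* = 1675/7 and P* = 1868/21.
With the subsidy, sellers receive Ps = Pb + 52 for each unit, where Pb is the price buyers pay.
On the curves, Pb = 773/6 - (1/6)Q and Ps = 322/9 + (2/9)Q; the wedge Ps − Pb = 52 gives 322/9 + (2/9)Q − (773/6 - (1/6)Q) = 52, so Q' = 373.
Then Pb = 773/6 − (1/6)·373 = 200/3 and Ps = 322/9 + (2/9)·373 = 356/3.
The subsidy expands output by 373 − 1675/7 = 936/7 past the efficient level; on those units the gap between marginal cost and willingness to pay runs from 0 up to 52.
DWL = ½ × 52 × 936/7 = 24336/7.

Deadweight loss = 24336/7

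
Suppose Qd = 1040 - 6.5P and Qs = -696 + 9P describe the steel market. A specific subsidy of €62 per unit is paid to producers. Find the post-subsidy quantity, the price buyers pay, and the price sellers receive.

Q' = 546; buyers pay €76; sellers receive €138

Pre-subsidy: 1040 - 6.5P = -696 + 9P gives P* = 112, Q* = 312.
With the subsidy, sellers receive Ps = Pb + 62 for each unit, where Pb is the price buyers pay.
Supply in terms of Pb becomes Qs = -696 + 9(Pb + 62) = -138 + 9Pb. Setting this equal to demand: 1040 - 6.5Pb = -138 + 9Pb, so Pb = 76.
Sellers receive Ps = 76 + 62 = 138; Q' = 1040 − 6.5·76 = 546.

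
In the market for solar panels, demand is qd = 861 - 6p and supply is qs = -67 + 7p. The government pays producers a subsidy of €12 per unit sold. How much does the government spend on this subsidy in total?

Pre-subsidy: 861 - 6p = -67 + 7p gives p* = 928/13, q* = 5625/13.
With the subsidy, sellers receive ps = pb + 12 for each unit, where pb is the price buyers pay.
Supply in terms of pb becomes qs = -67 + 7(pb + 12) = 17 + 7pb. Setting this equal to demand: 861 - 6pb = 17 + 7pb, so pb = 844/13.
Sellers receive ps = 844/13 + 12 = 1000/13; q' = 861 − 6·(844/13) = 6129/13.
Government outlay = subsidy × quantity = 12 × 6129/13 = 73548/13.

Government cost = 73548/13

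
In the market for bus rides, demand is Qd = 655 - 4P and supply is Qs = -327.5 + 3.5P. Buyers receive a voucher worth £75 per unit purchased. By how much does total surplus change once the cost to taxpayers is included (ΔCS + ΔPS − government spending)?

Pre-subsidy: 655 - 4P = -327.5 + 3.5P gives P* = 131, Q* = 131.
With the rebate, buyers effectively pay Pb = Ps − 75, where Ps is the price sellers receive.
Demand in terms of Ps becomes Qd = 655 − 4(Ps − 75) = 955 - 4Ps. Setting this equal to supply: 955 - 4Ps = -327.5 + 3.5Ps, so Ps = 171.
Buyers pay Pb = 171 − 75 = 96; Q' = -327.5 + 3.5·171 = 271.
ΔCS = ½(131 + 271)(131 − 96) = 7035; ΔPS = ½(131 + 271)(171 − 131) = 8040.
Government spending = 75 × 271 = 20325.
Net change = 7035 + 8040 − 20325 = -5250. The loss equals the DWL triangle ½·75·140.

Net change in total surplus = -£5250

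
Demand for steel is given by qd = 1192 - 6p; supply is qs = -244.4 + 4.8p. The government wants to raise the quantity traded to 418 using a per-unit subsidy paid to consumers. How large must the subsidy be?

At q = 418, invert demand for the buyer price: pb = (1192 − 418)/6 = 129; invert supply for the seller price: ps = (418 − (-244.4))/4.8 = 138.
The subsidy must fill the gap: s = ps − pb = 138 − 129 = 9.

Required subsidy s = 9 per unit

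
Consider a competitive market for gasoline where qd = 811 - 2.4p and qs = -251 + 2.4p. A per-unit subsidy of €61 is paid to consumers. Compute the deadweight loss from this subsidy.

Deadweight loss = €2232.6

Pre-subsidy: 811 - 2.4p = -251 + 2.4p gives p* = 221.25, q* = 280.
With the rebate, buyers effectively pay pb = ps − 61, where ps is the price sellers receive.
Demand in terms of ps becomes qd = 811 − 2.4(ps − 61) = 957.4 - 2.4ps. Setting this equal to supply: 957.4 - 2.4ps = -251 + 2.4ps, so ps = 251.75.
Buyers pay pb = 251.75 − 61 = 190.75; q' = -251 + 2.4·251.75 = 353.2.
The subsidy expands output by 353.2 − 280 = 73.2 past the efficient level; on those units the gap between marginal cost and willingness to pay runs from 0 up to 61.
DWL = ½ × 61 × 73.2 = 2232.6.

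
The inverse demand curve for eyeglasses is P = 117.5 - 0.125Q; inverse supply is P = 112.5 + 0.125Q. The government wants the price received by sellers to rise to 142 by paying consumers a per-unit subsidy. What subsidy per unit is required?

At a seller price of 142, quantity supplied is -900 + 8·142 = 236.
Buyers absorb 236 only when they pay Pb = 117.5 − 0.125·236 = 88.
s = Ps − Pb = 142 − 88 = 54.

Required subsidy s = 54 per unit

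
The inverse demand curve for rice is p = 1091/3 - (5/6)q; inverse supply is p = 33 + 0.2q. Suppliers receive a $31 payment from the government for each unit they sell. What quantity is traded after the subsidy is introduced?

Pre-subsidy: 1091/3 - (5/6)q = 33 + 0.2q gives q* = 320 and p* = 97.
With the subsidy, sellers receive ps = pb + 31 for each unit, where pb is the price buyers pay.
On the curves, pb = 1091/3 - (5/6)q and ps = 33 + 0.2q; the wedge ps − pb = 31 gives 33 + 0.2q − (1091/3 - (5/6)q) = 31, so q' = 350.
Then pb = 1091/3 − (5/6)·350 = 72 and ps = 33 + 0.2·350 = 103.

q' = 350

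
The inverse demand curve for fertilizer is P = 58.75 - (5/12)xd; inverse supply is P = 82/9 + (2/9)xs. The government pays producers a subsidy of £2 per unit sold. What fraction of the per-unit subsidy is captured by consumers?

Pre-subsidy: 58.75 - (5/12)x = 82/9 + (2/9)x gives x* = 1787/23 and P* = 1820/69.
With the subsidy, sellers receive Ps = Pb + 2 for each unit, where Pb is the price buyers pay.
On the curves, Pb = 58.75 - (5/12)x and Ps = 82/9 + (2/9)x; the wedge Ps − Pb = 2 gives 82/9 + (2/9)x − (58.75 - (5/12)x) = 2, so x' = 1859/23.
Then Pb = 58.75 − (5/12)·(1859/23) = 1730/69 and Ps = 82/9 + (2/9)·(1859/23) = 1868/69.
Buyers' price falls by P* − Pb = 1820/69 − 1730/69 = 30/23; sellers' price rises by Ps − P* = 1868/69 − 1820/69 = 16/23.
So consumers capture (30/23)/2 = 15/23 of each unit of subsidy.

Consumer share = 15/23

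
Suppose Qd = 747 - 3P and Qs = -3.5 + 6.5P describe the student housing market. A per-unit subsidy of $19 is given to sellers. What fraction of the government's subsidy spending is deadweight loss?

Pre-subsidy: 747 - 3P = -3.5 + 6.5P gives P* = 79, Q* = 510.
With the subsidy, sellers receive Ps = Pb + 19 for each unit, where Pb is the price buyers pay.
Supply in terms of Pb becomes Qs = -3.5 + 6.5(Pb + 19) = 120 + 6.5Pb. Setting this equal to demand: 747 - 3Pb = 120 + 6.5Pb, so Pb = 66.
Sellers receive Ps = 66 + 19 = 85; Q' = 747 − 3·66 = 549.
ΔCS = ½(510 + 549)(79 − 66) = 6883.5; ΔPS = ½(510 + 549)(85 − 79) = 3177.
Government spending = 19 × 549 = 10431.
DWL = ½ × 19 × (549 − 510) = 370.5; fraction = 370.5 / 10431 = 13/366.

DWL / government spending = 13/366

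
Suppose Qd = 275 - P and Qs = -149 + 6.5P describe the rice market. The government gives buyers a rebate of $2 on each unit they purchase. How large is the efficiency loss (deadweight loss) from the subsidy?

Pre-subsidy: 275 - P = -149 + 6.5P gives P* = 848/15, Q* = 3277/15.
With the rebate, buyers effectively pay Pb = Ps − 2, where Ps is the price sellers receive.
Demand in terms of Ps becomes Qd = 275 − 1(Ps − 2) = 277 - Ps. Setting this equal to supply: 277 - Ps = -149 + 6.5Ps, so Ps = 56.8.
Buyers pay Pb = 56.8 − 2 = 54.8; Q' = -149 + 6.5·56.8 = 220.2.
The subsidy expands output by 220.2 − 3277/15 = 26/15 past the efficient level; on those units the gap between marginal cost and willingness to pay runs from 0 up to 2.
DWL = ½ × 2 × 26/15 = 26/15.

Deadweight loss = 26/15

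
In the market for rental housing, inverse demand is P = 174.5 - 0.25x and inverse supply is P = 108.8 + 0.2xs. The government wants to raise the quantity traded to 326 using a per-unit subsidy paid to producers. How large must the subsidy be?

Required subsidy s = 81 per unit

At x = 326, from the demand curve buyers pay Pb = 174.5 − 0.25·326 = 93; from the supply curve sellers need Ps = 108.8 + 0.2·326 = 174.
The subsidy must fill the gap: s = Ps − Pb = 174 − 93 = 81.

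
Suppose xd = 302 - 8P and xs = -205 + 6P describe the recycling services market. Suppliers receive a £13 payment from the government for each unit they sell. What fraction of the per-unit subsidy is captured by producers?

Producer share = 4/7

Pre-subsidy: 302 - 8P = -205 + 6P gives P* = 507/14, x* = 86/7.
With the subsidy, sellers receive Ps = Pb + 13 for each unit, where Pb is the price buyers pay.
Supply in terms of Pb becomes xs = -205 + 6(Pb + 13) = -127 + 6Pb. Setting this equal to demand: 302 - 8Pb = -127 + 6Pb, so Pb = 429/14.
Sellers receive Ps = 429/14 + 13 = 611/14; x' = 302 − 8·(429/14) = 398/7.
Buyers' price falls by P* − Pb = 507/14 − 429/14 = 39/7; sellers' price rises by Ps − P* = 611/14 − 507/14 = 52/7.
So producers capture (52/7)/13 = 4/7 of each unit of subsidy.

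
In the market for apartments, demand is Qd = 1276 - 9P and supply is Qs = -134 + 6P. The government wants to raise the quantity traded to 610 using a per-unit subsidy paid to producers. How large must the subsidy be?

At Q = 610, invert demand for the buyer price: Pb = (1276 − 610)/9 = 74; invert supply for the seller price: Ps = (610 − (-134))/6 = 124.
The subsidy must fill the gap: s = Ps − Pb = 124 − 74 = 50.

Required subsidy s = 50 per unit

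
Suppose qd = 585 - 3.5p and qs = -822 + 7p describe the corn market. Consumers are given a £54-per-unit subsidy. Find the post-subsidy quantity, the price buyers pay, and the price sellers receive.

Pre-subsidy: 585 - 3.5p = -822 + 7p gives p* = 134, q* = 116.
With the rebate, buyers effectively pay pb = ps − 54, where ps is the price sellers receive.
Demand in terms of ps becomes qd = 585 − 3.5(ps − 54) = 774 - 3.5ps. Setting this equal to supply: 774 - 3.5ps = -822 + 7ps, so ps = 152.
Buyers pay pb = 152 − 54 = 98; q' = -822 + 7·152 = 242.

q' = 242; buyers pay £98; sellers receive £152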